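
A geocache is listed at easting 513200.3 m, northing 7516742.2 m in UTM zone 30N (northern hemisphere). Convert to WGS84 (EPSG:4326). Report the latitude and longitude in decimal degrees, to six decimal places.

lat 67.765400°, lon -2.687401°

Zone 30N: λ₀ = -3°, k₀ = 0.9996, false easting 500000 m.
Meridian distance M = (N − FN)/k₀ = 7519750.1 m.
Inverse transverse Mercator on WGS84 gives φ = 67.76540005°, λ = -2.68740082°.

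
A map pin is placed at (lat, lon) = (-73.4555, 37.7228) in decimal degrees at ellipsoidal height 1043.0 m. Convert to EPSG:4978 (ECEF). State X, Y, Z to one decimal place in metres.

X 1441282.2 m, Y 1114865.9 m, Z -6092911.0 m

WGS84: a = 6378137 m, e² = 0.006694380; N(φ) = a/√(1−e²sin²φ) = 6397845.673 m.
X = (N+h)·cosφ·cosλ = 1441282.214 m; Y = (N+h)·cosφ·sinλ = 1114865.908 m; Z = (N(1−e²)+h)·sinφ = -6092910.966 m.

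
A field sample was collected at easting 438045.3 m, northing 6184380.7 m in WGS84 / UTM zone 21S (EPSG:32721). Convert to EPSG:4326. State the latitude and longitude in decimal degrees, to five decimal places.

Zone 21S: λ₀ = -57°, k₀ = 0.9996, false easting 500000 m, false northing 10000000 m.
Meridian distance M = (N − FN)/k₀ = -3817146.2 m.
Inverse transverse Mercator on WGS84 gives φ = -34.48030006°, λ = -57.67469962°.

lat -34.48030°, lon -57.67470°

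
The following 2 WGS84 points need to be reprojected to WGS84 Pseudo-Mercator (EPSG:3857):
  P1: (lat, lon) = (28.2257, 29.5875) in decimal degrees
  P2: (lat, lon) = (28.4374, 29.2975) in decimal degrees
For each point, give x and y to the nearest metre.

P1: x 3293665 m, y 3277459 m; P2: x 3261383 m, y 3304233 m

Web Mercator: x = R·λ, y = R·ln tan(π/4+φ/2), R = 6378137 m.
P1 (28.2257°, 29.5875°) → (3293665.434, 3277459.312) m.
P2 (28.4374°, 29.2975°) → (3261382.782, 3304232.687) m.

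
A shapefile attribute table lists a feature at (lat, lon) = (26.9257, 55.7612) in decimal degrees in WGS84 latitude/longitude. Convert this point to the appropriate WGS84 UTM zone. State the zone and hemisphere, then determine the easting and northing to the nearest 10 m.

Zone 40N: E 377010 m, N 2978810 m

Longitude 55.7612° lies in the 6° band [54°, 60°), giving zone 40; latitude is north of the equator, so 40N.
Zone 40 central meridian λ₀ = 6×40 − 183 = 57°; Δλ = -1.2388°.
Transverse Mercator on WGS84 with k₀ = 0.9996 gives E = 377005.857 m, N = 2978808.045 m.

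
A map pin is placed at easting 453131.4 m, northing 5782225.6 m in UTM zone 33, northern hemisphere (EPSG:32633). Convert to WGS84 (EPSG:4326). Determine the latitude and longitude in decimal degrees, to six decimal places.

Zone 33N: λ₀ = 15°, k₀ = 0.9996, false easting 500000 m.
Meridian distance M = (N − FN)/k₀ = 5784539.4 m.
Inverse transverse Mercator on WGS84 gives φ = 52.18850002°, λ = 14.31439985°.

lat 52.188500°, lon 14.314400°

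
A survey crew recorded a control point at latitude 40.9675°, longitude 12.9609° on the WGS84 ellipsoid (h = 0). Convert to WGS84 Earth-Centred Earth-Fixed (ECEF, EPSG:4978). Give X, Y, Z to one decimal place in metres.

WGS84: a = 6378137 m, e² = 0.006694380; N(φ) = a/√(1−e²sin²φ) = 6387333.688 m.
X = (N+h)·cosφ·cosλ = 4700085.302 m; Y = (N+h)·cosφ·sinλ = 1081722.316 m; Z = (N(1−e²)+h)·sinφ = 4159698.600 m.

X 4700085.3 m, Y 1081722.3 m, Z 4159698.6 m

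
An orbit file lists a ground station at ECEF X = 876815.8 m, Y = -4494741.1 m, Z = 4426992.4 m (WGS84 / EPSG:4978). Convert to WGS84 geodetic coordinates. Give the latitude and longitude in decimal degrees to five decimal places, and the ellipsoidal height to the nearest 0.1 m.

λ = atan2(Y, X) = -78.96159996°; p = √(X²+Y²) = 4579465.4 m.
Bowring's method on WGS84 (a = 6378137 m, b = 6356752.314 m) gives φ = 44.22239994°, h = 1660.258 m.

lat 44.22240°, lon -78.96160°, h 1660.3 m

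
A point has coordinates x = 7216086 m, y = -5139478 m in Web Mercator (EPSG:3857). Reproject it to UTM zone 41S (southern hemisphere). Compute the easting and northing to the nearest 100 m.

E 651300 m, N 5364600 m

Web Mercator inverse (R = 6378137 m) → φ = -41.85629915°, λ = 64.82320345°.
UTM 41S forward: E = 651335.460 m, N = 5364571.577 m.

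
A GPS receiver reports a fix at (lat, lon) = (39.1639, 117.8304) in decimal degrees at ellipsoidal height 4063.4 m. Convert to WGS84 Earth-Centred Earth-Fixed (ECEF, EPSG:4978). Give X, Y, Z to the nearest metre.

WGS84: a = 6378137 m, e² = 0.006694380; N(φ) = a/√(1−e²sin²φ) = 6386668.943 m.
X = (N+h)·cosφ·cosλ = -2313274.206 m; Y = (N+h)·cosφ·sinλ = 4381877.929 m; Z = (N(1−e²)+h)·sinφ = 4009007.538 m.

X -2313274 m, Y 4381878 m, Z 4009008 m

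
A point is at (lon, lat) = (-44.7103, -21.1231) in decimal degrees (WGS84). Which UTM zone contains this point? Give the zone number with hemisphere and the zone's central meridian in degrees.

Zone 23S, central meridian -45°

UTM zone = ⌊(λ + 180)/6⌋ + 1; -44.7103° ∈ [-48°, -42°) → zone 23.
Hemisphere: S (φ < 0).
Central meridian λ₀ = 6×23 − 183 = -45°.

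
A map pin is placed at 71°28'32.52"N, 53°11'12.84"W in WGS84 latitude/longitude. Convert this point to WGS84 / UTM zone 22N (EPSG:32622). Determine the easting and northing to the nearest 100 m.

Zone 22 central meridian λ₀ = 6×22 − 183 = -51°; Δλ = -2.1869°.
Transverse Mercator on WGS84 with k₀ = 0.9996 gives E = 422468.239 m, N = 7931856.023 m.

E 422500 m, N 7931900 m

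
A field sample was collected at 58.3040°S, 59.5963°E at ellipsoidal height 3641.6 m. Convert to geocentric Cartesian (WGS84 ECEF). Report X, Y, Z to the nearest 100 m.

X 1701100 m, Y 2899000 m, Z -5406700 m

WGS84: a = 6378137 m, e² = 0.006694380; N(φ) = a/√(1−e²sin²φ) = 6393648.723 m.
X = (N+h)·cosφ·cosλ = 1701075.346 m; Y = (N+h)·cosφ·sinλ = 2898983.792 m; Z = (N(1−e²)+h)·sinφ = -5406702.773 m.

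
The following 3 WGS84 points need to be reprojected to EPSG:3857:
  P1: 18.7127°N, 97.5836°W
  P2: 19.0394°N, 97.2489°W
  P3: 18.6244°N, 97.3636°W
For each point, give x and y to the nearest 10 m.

Web Mercator: x = R·λ, y = R·ln tan(π/4+φ/2), R = 6378137 m.
P1 (18.7127°, -97.5836°) → (-10862956.662, 2121140.021) m.
P2 (19.0394°, -97.2489°) → (-10825698.028, 2159575.176) m.
P3 (18.6244°, -97.3636°) → (-10838466.374, 2110764.619) m.

P1: x -10862960 m, y 2121140 m; P2: x -10825700 m, y 2159580 m; P3: x -10838470 m, y 2110760 m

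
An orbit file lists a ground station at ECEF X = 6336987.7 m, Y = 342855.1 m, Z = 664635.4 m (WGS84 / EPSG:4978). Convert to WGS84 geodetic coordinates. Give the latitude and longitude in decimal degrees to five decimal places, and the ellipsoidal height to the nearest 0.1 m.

lat 6.01870°, lon 3.09690°, h 3060.3 m

λ = atan2(Y, X) = 3.09689984°; p = √(X²+Y²) = 6346255.8 m.
Bowring's method on WGS84 (a = 6378137 m, b = 6356752.314 m) gives φ = 6.01869965°, h = 3060.271 m.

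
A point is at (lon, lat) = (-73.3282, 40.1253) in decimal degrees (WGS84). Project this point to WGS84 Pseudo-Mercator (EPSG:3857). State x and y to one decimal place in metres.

Web Mercator is spherical with R = a = 6378137 m.
x = R·λ = 6378137 × -1.279818525 = -8162857.885 m.
y = R·ln tan(π/4 + φ/2) = 6378137 × 0.765767069 = 4884167.275 m.

x -8162857.9 m, y 4884167.3 m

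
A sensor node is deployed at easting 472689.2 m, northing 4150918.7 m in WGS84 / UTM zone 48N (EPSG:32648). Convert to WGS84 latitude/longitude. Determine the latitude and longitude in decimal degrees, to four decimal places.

lat 37.5048°, lon 104.6910°

Zone 48N: λ₀ = 105°, k₀ = 0.9996, false easting 500000 m.
Meridian distance M = (N − FN)/k₀ = 4152579.7 m.
Inverse transverse Mercator on WGS84 gives φ = 37.50479997°, λ = 104.69100022°.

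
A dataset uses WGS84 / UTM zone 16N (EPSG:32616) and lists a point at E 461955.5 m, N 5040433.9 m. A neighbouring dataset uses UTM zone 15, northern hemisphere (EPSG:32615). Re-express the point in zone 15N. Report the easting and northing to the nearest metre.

E 930568 m, N 5055120 m

UTM 16N → geographic: φ = 45.51640019°, λ = -87.48709991°.
UTM 15N (λ₀ = -93°) forward: E = 930568.345 m, N = 5055119.899 m.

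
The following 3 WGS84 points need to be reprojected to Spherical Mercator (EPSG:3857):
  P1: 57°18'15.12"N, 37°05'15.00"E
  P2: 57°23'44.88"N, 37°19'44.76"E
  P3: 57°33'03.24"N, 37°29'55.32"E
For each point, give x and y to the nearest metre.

P1: x 4128562 m, y 7822550 m; P2: x 4155456 m, y 7841451 m; P3: x 4174336 m, y 7873562 m

Web Mercator: x = R·λ, y = R·ln tan(π/4+φ/2), R = 6378137 m.
P1 (57.3042°, 37.0875°) → (4128561.615, 7822550.363) m.
P2 (57.3958°, 37.3291°) → (4155456.404, 7841450.758) m.
P3 (57.5509°, 37.4987°) → (4174336.189, 7873561.501) m.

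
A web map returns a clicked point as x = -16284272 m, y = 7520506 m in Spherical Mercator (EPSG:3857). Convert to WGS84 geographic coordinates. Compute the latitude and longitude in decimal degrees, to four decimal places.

R = 6378137 m. λ = x/R = -146.28410428°.
φ = 2·arctan(exp(y/R)) − 90° = 2·arctan(3.25147) − 90° = 55.80909824°.

lat 55.8091°, lon -146.2841°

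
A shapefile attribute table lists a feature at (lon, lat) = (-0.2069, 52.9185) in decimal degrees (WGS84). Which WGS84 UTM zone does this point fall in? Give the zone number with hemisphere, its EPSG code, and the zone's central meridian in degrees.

UTM zone = ⌊(λ + 180)/6⌋ + 1; -0.2069° ∈ [-6°, 0°) → zone 30.
Hemisphere: N (φ ≥ 0).
Central meridian λ₀ = 6×30 − 183 = -3°.
EPSG code: 32630.

Zone 30N (EPSG:32630), central meridian -3°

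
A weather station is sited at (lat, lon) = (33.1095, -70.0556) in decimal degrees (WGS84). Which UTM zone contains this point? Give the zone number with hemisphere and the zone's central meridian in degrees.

Zone 19N, central meridian -69°

UTM zone = ⌊(λ + 180)/6⌋ + 1; -70.0556° ∈ [-72°, -66°) → zone 19.
Hemisphere: N (φ ≥ 0).
Central meridian λ₀ = 6×19 − 183 = -69°.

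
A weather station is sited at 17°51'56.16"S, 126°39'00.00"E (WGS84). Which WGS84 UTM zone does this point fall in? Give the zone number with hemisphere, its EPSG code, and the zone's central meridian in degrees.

UTM zone = ⌊(λ + 180)/6⌋ + 1; 126.6500° ∈ [126°, 132°) → zone 52.
Hemisphere: S (φ < 0).
Central meridian λ₀ = 6×52 − 183 = 129°.
EPSG code: 32752.

Zone 52S (EPSG:32752), central meridian 129°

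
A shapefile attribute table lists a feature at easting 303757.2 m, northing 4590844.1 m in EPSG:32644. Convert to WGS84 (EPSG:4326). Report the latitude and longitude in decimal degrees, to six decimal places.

lat 41.445200°, lon 78.650801°

Zone 44N: λ₀ = 81°, k₀ = 0.9996, false easting 500000 m.
Meridian distance M = (N − FN)/k₀ = 4592681.2 m.
Inverse transverse Mercator on WGS84 gives φ = 41.44519996°, λ = 78.65080056°.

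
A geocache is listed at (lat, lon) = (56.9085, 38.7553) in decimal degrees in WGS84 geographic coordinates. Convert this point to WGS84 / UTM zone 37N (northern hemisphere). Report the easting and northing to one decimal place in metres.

Zone 37 central meridian λ₀ = 6×37 − 183 = 39°; Δλ = -0.2447°.
Transverse Mercator on WGS84 with k₀ = 0.9996 gives E = 485098.5501 m, N = 6307227.302 m.

E 485098.6 m, N 6307227.3 m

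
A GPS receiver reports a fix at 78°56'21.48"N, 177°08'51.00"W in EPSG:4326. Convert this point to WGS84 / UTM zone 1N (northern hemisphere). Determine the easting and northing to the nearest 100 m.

E 496800 m, N 8763200 m

Zone 1 central meridian λ₀ = 6×1 − 183 = -177°; Δλ = -0.1475°.
Transverse Mercator on WGS84 with k₀ = 0.9996 gives E = 496840.976 m, N = 8763203.399 m.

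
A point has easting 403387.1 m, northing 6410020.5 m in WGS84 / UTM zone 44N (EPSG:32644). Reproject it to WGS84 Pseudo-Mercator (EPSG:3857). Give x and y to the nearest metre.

Unproject from UTM 44N (λ₀ = 81°) → φ = 57.82169962°, λ = 79.37350061°.
Web Mercator (R = 6378137 m): x = 8835817.670 m, y = 7929955.090 m.

x 8835818 m, y 7929955 m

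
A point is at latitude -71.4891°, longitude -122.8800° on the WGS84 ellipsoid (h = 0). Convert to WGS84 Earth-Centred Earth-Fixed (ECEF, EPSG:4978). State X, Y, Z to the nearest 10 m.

X -1102640 m, Y -1705720 m, Z -6025830 m

WGS84: a = 6378137 m, e² = 0.006694380; N(φ) = a/√(1−e²sin²φ) = 6397421.048 m.
X = (N+h)·cosφ·cosλ = -1102638.465 m; Y = (N+h)·cosφ·sinλ = -1705724.821 m; Z = (N(1−e²)+h)·sinφ = -6025828.376 m.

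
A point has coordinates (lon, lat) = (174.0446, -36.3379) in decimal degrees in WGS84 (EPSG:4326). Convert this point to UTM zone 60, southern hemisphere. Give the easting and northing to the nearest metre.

E 234742 m, N 5974517 m

Zone 60 central meridian λ₀ = 6×60 − 183 = 177°; Δλ = -2.9554°.
Transverse Mercator on WGS84 with k₀ = 0.9996 gives E = 234742.427 m, N = 5974516.635 m.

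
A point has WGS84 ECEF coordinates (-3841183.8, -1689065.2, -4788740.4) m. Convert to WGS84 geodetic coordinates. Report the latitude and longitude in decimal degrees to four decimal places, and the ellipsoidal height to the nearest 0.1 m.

λ = atan2(Y, X) = -156.26369936°; p = √(X²+Y²) = 4196145.2 m.
Bowring's method on WGS84 (a = 6378137 m, b = 6356752.314 m) gives φ = -48.96409997°, h = 1063.054 m.

lat -48.9641°, lon -156.2637°, h 1063.1 m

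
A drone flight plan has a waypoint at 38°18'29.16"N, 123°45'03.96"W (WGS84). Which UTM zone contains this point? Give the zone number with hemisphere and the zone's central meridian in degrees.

Zone 10N, central meridian -123°

UTM zone = ⌊(λ + 180)/6⌋ + 1; -123.7511° ∈ [-126°, -120°) → zone 10.
Hemisphere: N (φ ≥ 0).
Central meridian λ₀ = 6×10 − 183 = -123°.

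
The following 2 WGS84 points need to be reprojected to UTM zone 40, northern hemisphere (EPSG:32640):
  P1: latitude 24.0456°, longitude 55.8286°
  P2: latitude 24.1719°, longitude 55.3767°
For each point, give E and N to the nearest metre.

P1: E 380892 m, N 2659771 m; P2: E 335098 m, N 2674215 m

UTM zone 40N: λ₀ = 57°, k₀ = 0.9996.
P1 (24.0456°, 55.8286°) → (380892.086, 2659771.269) m.
P2 (24.1719°, 55.3767°) → (335097.703, 2674215.182) m.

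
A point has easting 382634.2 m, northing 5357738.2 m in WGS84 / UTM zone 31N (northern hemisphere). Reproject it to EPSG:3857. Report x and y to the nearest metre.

Unproject from UTM 31N (λ₀ = 3°) → φ = 48.36190018°, λ = 1.41550018°.
Web Mercator (R = 6378137 m): x = 157572.759 m, y = 6167274.703 m.

x 157573 m, y 6167275 m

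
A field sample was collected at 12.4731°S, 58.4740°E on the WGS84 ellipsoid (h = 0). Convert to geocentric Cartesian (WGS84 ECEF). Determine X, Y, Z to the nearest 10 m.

X 3256830 m, Y 5309250 m, Z -1368550 m

WGS84: a = 6378137 m, e² = 0.006694380; N(φ) = a/√(1−e²sin²φ) = 6379133.111 m.
X = (N+h)·cosφ·cosλ = 3256828.340 m; Y = (N+h)·cosφ·sinλ = 5309251.361 m; Z = (N(1−e²)+h)·sinφ = -1368549.651 m.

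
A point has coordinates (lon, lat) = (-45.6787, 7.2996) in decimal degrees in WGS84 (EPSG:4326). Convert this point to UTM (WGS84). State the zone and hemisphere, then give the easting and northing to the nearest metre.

Zone 23N: E 425084 m, N 806925 m

Longitude -45.6787° lies in the 6° band [-48°, -42°), giving zone 23; latitude is north of the equator, so 23N.
Zone 23 central meridian λ₀ = 6×23 − 183 = -45°; Δλ = -0.6787°.
Transverse Mercator on WGS84 with k₀ = 0.9996 gives E = 425084.011 m, N = 806925.199 m.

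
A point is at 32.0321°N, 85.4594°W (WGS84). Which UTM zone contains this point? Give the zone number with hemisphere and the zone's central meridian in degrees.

UTM zone = ⌊(λ + 180)/6⌋ + 1; -85.4594° ∈ [-90°, -84°) → zone 16.
Hemisphere: N (φ ≥ 0).
Central meridian λ₀ = 6×16 − 183 = -87°.

Zone 16N, central meridian -87°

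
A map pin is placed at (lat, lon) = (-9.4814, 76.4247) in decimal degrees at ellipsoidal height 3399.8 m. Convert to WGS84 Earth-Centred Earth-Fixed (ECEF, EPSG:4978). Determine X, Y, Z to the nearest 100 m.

X 1477600 m, Y 6119100 m, Z -1044300 m

WGS84: a = 6378137 m, e² = 0.006694380; N(φ) = a/√(1−e²sin²φ) = 6378716.382 m.
X = (N+h)·cosφ·cosλ = 1477565.589 m; Y = (N+h)·cosφ·sinλ = 6119064.895 m; Z = (N(1−e²)+h)·sinφ = -1044275.404 m.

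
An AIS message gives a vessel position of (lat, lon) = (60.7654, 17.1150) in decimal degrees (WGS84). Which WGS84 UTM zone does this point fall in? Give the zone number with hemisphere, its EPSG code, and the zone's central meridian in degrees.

Zone 33N (EPSG:32633), central meridian 15°

UTM zone = ⌊(λ + 180)/6⌋ + 1; 17.1150° ∈ [12°, 18°) → zone 33.
Hemisphere: N (φ ≥ 0).
Central meridian λ₀ = 6×33 − 183 = 15°.
EPSG code: 32633.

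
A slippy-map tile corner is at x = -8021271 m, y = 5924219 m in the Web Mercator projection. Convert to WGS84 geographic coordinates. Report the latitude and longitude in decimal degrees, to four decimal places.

R = 6378137 m. λ = x/R = -72.05630337°.
φ = 2·arctan(exp(y/R)) − 90° = 2·arctan(2.53155) − 90° = 46.89049899°.

lat 46.8905°, lon -72.0563°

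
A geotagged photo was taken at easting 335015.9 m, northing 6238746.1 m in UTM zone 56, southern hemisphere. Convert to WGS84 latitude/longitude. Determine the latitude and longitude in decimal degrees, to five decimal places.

Zone 56S: λ₀ = 153°, k₀ = 0.9996, false easting 500000 m, false northing 10000000 m.
Meridian distance M = (N − FN)/k₀ = -3762759.0 m.
Inverse transverse Mercator on WGS84 gives φ = -33.97890034°, λ = 151.21400007°.

lat -33.97890°, lon 151.21400°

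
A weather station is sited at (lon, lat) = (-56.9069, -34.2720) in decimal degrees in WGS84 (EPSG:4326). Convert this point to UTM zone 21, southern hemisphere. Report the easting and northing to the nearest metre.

E 508570 m, N 6207681 m

Zone 21 central meridian λ₀ = 6×21 − 183 = -57°; Δλ = +0.0931°.
Transverse Mercator on WGS84 with k₀ = 0.9996 gives E = 508570.084 m, N = 6207680.612 m.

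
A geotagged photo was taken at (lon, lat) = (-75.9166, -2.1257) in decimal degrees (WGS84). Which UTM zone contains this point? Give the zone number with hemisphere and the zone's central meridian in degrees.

Zone 18S, central meridian -75°

UTM zone = ⌊(λ + 180)/6⌋ + 1; -75.9166° ∈ [-78°, -72°) → zone 18.
Hemisphere: S (φ < 0).
Central meridian λ₀ = 6×18 − 183 = -75°.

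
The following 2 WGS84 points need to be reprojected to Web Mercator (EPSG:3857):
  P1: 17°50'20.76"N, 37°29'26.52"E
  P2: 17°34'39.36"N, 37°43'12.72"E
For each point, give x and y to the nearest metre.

Web Mercator: x = R·λ, y = R·ln tan(π/4+φ/2), R = 6378137 m.
P1 (17.8391°, 37.4907°) → (4173445.633, 2018724.045) m.
P2 (17.5776°, 37.7202°) → (4198993.457, 1988166.043) m.

P1: x 4173446 m, y 2018724 m; P2: x 4198993 m, y 1988166 m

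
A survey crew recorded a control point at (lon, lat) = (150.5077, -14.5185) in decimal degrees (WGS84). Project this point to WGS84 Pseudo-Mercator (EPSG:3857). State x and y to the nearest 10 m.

x 16754440 m, y -1633770 m

Web Mercator is spherical with R = a = 6378137 m.
x = R·λ = 6378137 × 2.626854915 = 16754440.524 m.
y = R·ln tan(π/4 + φ/2) = 6378137 × -0.256151714 = -1633770.722 m.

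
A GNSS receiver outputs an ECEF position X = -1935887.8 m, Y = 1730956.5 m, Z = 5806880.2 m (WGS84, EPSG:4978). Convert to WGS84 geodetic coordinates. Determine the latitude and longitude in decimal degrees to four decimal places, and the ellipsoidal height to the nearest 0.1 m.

lat 66.0484°, lon 138.1988°, h 809.3 m

λ = atan2(Y, X) = 138.19879866°; p = √(X²+Y²) = 2596896.6 m.
Bowring's method on WGS84 (a = 6378137 m, b = 6356752.314 m) gives φ = 66.04839986°, h = 809.271 m.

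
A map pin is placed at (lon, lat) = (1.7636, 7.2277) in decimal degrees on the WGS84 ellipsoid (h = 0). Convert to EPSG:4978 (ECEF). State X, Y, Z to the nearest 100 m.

X 6324800 m, Y 194700 m, Z 797100 m

WGS84: a = 6378137 m, e² = 0.006694380; N(φ) = a/√(1−e²sin²φ) = 6378474.955 m.
X = (N+h)·cosφ·cosλ = 6324794.157 m; Y = (N+h)·cosφ·sinλ = 194742.634 m; Z = (N(1−e²)+h)·sinφ = 797121.994 m.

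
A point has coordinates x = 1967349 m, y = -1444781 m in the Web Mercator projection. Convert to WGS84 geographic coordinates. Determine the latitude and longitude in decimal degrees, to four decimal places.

R = 6378137 m. λ = x/R = 17.67299676°.
φ = 2·arctan(exp(y/R)) − 90° = 2·arctan(0.79730) − 90° = -12.86909839°.

lat -12.8691°, lon 17.6730°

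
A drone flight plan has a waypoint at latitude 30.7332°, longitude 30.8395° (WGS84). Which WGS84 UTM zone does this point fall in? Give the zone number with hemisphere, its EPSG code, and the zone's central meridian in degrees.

Zone 36N (EPSG:32636), central meridian 33°

UTM zone = ⌊(λ + 180)/6⌋ + 1; 30.8395° ∈ [30°, 36°) → zone 36.
Hemisphere: N (φ ≥ 0).
Central meridian λ₀ = 6×36 − 183 = 33°.
EPSG code: 32636.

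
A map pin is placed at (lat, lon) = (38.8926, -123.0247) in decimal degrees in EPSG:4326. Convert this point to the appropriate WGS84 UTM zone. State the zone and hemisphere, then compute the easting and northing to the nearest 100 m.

Longitude -123.0247° lies in the 6° band [-126°, -120°), giving zone 10; latitude is north of the equator, so 10N.
Zone 10 central meridian λ₀ = 6×10 − 183 = -123°; Δλ = -0.0247°.
Transverse Mercator on WGS84 with k₀ = 0.9996 gives E = 497857.954 m, N = 4304858.690 m.

Zone 10N: E 497900 m, N 4304900 m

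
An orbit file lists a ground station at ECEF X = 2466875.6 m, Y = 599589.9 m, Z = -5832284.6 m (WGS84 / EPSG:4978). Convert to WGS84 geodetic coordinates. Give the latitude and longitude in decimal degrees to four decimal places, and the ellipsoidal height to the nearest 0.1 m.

λ = atan2(Y, X) = 13.66119933°; p = √(X²+Y²) = 2538697.2 m.
Bowring's method on WGS84 (a = 6378137 m, b = 6356752.314 m) gives φ = -66.61779952°, h = 714.680 m.

lat -66.6178°, lon 13.6612°, h 714.7 m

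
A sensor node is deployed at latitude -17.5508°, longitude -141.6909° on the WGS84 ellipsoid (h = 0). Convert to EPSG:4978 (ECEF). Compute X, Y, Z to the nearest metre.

WGS84: a = 6378137 m, e² = 0.006694380; N(φ) = a/√(1−e²sin²φ) = 6380079.204 m.
X = (N+h)·cosφ·cosλ = -4773263.511 m; Y = (N+h)·cosφ·sinλ = -3770927.482 m; Z = (N(1−e²)+h)·sinφ = -1911041.545 m.

X -4773264 m, Y -3770927 m, Z -1911042 m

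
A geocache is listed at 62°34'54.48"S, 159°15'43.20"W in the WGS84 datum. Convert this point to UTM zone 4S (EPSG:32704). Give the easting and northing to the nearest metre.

Zone 4 central meridian λ₀ = 6×4 − 183 = -159°; Δλ = -0.2620°.
Transverse Mercator on WGS84 with k₀ = 0.9996 gives E = 486539.575 m, N = 3060976.693 m.

E 486540 m, N 3060977 m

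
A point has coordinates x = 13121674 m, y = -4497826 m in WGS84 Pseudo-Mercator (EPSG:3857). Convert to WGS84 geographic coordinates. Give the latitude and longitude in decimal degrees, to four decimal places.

R = 6378137 m. λ = x/R = 117.87400307°.
φ = 2·arctan(exp(y/R)) − 90° = 2·arctan(0.49401) − 90° = -37.42009855°.

lat -37.4201°, lon 117.8740°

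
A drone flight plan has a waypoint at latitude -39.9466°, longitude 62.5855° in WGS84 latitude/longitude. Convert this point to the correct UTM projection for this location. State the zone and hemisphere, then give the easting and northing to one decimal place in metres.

Zone 41S: E 464590.8 m, N 5578087.4 m

Longitude 62.5855° lies in the 6° band [60°, 66°), giving zone 41; latitude is south of the equator, so 41S.
Zone 41 central meridian λ₀ = 6×41 − 183 = 63°; Δλ = -0.4145°.
Transverse Mercator on WGS84 with k₀ = 0.9996 gives E = 464590.804 m, N = 5578087.393 m.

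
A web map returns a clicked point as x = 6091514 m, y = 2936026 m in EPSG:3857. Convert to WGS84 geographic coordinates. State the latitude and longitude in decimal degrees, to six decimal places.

lat 25.489796°, lon 54.721001°

R = 6378137 m. λ = x/R = 54.72100130°.
φ = 2·arctan(exp(y/R)) − 90° = 2·arctan(1.58459) − 90° = 25.48979608°.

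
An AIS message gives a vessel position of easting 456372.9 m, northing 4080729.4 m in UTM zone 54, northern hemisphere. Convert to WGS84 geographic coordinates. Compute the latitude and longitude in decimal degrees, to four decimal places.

lat 36.8715°, lon 140.5105°

Zone 54N: λ₀ = 141°, k₀ = 0.9996, false easting 500000 m.
Meridian distance M = (N − FN)/k₀ = 4082362.3 m.
Inverse transverse Mercator on WGS84 gives φ = 36.87149978°, λ = 140.51050019°.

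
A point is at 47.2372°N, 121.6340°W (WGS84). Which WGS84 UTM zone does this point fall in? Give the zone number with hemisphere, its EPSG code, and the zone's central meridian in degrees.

UTM zone = ⌊(λ + 180)/6⌋ + 1; -121.6340° ∈ [-126°, -120°) → zone 10.
Hemisphere: N (φ ≥ 0).
Central meridian λ₀ = 6×10 − 183 = -123°.
EPSG code: 32610.

Zone 10N (EPSG:32610), central meridian -123°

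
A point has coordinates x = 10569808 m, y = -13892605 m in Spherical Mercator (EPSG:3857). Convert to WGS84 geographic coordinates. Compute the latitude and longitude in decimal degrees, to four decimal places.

R = 6378137 m. λ = x/R = 94.95020077°.
φ = 2·arctan(exp(y/R)) − 90° = 2·arctan(0.11325) − 90° = -77.07760018°.

lat -77.0776°, lon 94.9502°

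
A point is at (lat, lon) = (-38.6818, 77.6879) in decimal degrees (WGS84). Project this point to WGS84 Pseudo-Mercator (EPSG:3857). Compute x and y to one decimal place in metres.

x 8648177.5 m, y -4676194.1 m

Web Mercator is spherical with R = a = 6378137 m.
x = R·λ = 6378137 × 1.355909644 = 8648177.469 m.
y = R·ln tan(π/4 + φ/2) = 6378137 × -0.733159872 = -4676194.105 m.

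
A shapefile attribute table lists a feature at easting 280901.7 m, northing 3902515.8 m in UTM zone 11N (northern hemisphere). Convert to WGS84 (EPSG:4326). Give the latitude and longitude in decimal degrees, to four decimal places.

Zone 11N: λ₀ = -117°, k₀ = 0.9996, false easting 500000 m.
Meridian distance M = (N − FN)/k₀ = 3904077.4 m.
Inverse transverse Mercator on WGS84 gives φ = 35.24180003°, λ = -119.40790045°.

lat 35.2418°, lon -119.4079°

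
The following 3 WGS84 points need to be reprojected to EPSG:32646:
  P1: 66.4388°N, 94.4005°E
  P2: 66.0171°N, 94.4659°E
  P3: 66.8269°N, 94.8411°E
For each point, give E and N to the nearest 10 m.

P1: E 562470 m, N 7369520 m; P2: E 566480 m, N 7322590 m; P3: E 580840 m, N 7413280 m

UTM zone 46N: λ₀ = 93°, k₀ = 0.9996.
P1 (66.4388°, 94.4005°) → (562465.610, 7369521.172) m.
P2 (66.0171°, 94.4659°) → (566482.761, 7322593.167) m.
P3 (66.8269°, 94.8411°) → (580837.235, 7413277.743) m.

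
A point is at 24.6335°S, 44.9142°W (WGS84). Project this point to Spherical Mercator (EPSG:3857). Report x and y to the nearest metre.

x -4999826 m, y -2830795 m

Web Mercator is spherical with R = a = 6378137 m.
x = R·λ = 6378137 × -0.783900671 = -4999825.873 m.
y = R·ln tan(π/4 + φ/2) = 6378137 × -0.443827885 = -2830795.055 m.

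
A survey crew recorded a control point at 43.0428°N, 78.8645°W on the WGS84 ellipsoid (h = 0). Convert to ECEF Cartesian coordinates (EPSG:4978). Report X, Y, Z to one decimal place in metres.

X 901667.5 m, Y -4580812.4 m, Z 4330978.0 m

WGS84: a = 6378137 m, e² = 0.006694380; N(φ) = a/√(1−e²sin²φ) = 6388106.042 m.
X = (N+h)·cosφ·cosλ = 901667.494 m; Y = (N+h)·cosφ·sinλ = -4580812.355 m; Z = (N(1−e²)+h)·sinφ = 4330977.979 m.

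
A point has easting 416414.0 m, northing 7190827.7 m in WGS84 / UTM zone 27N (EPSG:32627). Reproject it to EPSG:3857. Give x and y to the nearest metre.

x -2533810 m, y 9564101 m

Unproject from UTM 27N (λ₀ = -21°) → φ = 64.83139957°, λ = -22.76160014°.
Web Mercator (R = 6378137 m): x = -2533809.737 m, y = 9564100.896 m.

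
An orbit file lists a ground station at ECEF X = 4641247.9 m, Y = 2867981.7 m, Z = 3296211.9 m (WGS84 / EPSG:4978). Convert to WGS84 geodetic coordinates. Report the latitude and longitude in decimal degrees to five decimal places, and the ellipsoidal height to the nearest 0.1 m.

lat 31.30920°, lon 31.71330°, h 1887.8 m

λ = atan2(Y, X) = 31.71330032°; p = √(X²+Y²) = 5455868.5 m.
Bowring's method on WGS84 (a = 6378137 m, b = 6356752.314 m) gives φ = 31.30920024°, h = 1887.836 m.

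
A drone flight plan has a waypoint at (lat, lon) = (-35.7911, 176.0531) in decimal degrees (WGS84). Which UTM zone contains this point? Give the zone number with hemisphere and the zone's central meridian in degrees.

UTM zone = ⌊(λ + 180)/6⌋ + 1; 176.0531° ∈ [174°, 180°) → zone 60.
Hemisphere: S (φ < 0).
Central meridian λ₀ = 6×60 − 183 = 177°.

Zone 60S, central meridian 177°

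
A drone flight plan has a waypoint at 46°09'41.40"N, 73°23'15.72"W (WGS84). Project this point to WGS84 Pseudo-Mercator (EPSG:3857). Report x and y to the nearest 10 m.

Web Mercator is spherical with R = a = 6378137 m.
x = R·λ = 6378137 × -1.280856995 = -8169481.394 m.
y = R·ln tan(π/4 + φ/2) = 6378137 × 0.910339114 = 5806267.587 m.

x -8169480 m, y 5806270 m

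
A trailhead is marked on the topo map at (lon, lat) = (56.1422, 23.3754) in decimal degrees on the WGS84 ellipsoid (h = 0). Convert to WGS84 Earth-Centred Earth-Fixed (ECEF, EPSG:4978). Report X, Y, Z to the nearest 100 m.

WGS84: a = 6378137 m, e² = 0.006694380; N(φ) = a/√(1−e²sin²φ) = 6381500.255 m.
X = (N+h)·cosφ·cosλ = 3263543.383 m; Y = (N+h)·cosφ·sinλ = 4864400.334 m; Z = (N(1−e²)+h)·sinφ = 2514935.175 m.

X 3263500 m, Y 4864400 m, Z 2514900 m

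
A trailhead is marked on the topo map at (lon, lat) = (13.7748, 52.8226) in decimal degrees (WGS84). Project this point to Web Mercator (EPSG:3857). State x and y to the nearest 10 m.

x 1533400 m, y 6950250 m

Web Mercator is spherical with R = a = 6378137 m.
x = R·λ = 6378137 × 0.240415614 = 1533403.722 m.
y = R·ln tan(π/4 + φ/2) = 6378137 × 1.089699218 = 6950250.899 m.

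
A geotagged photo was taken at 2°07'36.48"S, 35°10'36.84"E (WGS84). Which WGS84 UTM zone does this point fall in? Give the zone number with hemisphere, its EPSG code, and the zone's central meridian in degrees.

Zone 36S (EPSG:32736), central meridian 33°

UTM zone = ⌊(λ + 180)/6⌋ + 1; 35.1769° ∈ [30°, 36°) → zone 36.
Hemisphere: S (φ < 0).
Central meridian λ₀ = 6×36 − 183 = 33°.
EPSG code: 32736.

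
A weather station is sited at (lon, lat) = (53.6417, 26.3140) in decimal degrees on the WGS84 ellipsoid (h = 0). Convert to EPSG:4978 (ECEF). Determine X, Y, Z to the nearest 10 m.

X 3391590 m, Y 4607260 m, Z 2810290 m

WGS84: a = 6378137 m, e² = 0.006694380; N(φ) = a/√(1−e²sin²φ) = 6382336.323 m.
X = (N+h)·cosφ·cosλ = 3391589.325 m; Y = (N+h)·cosφ·sinλ = 4607256.391 m; Z = (N(1−e²)+h)·sinφ = 2810287.417 m.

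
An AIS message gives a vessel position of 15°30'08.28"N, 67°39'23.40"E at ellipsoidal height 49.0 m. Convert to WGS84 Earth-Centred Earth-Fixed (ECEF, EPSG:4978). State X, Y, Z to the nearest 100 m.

WGS84: a = 6378137 m, e² = 0.006694380; N(φ) = a/√(1−e²sin²φ) = 6379662.645 m.
X = (N+h)·cosφ·cosλ = 2337068.384 m; Y = (N+h)·cosφ·sinλ = 5686061.343 m; Z = (N(1−e²)+h)·sinφ = 1693735.724 m.

X 2337100 m, Y 5686100 m, Z 1693700 m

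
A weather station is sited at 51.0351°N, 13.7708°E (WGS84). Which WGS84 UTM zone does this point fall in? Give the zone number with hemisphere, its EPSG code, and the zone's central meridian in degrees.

Zone 33N (EPSG:32633), central meridian 15°

UTM zone = ⌊(λ + 180)/6⌋ + 1; 13.7708° ∈ [12°, 18°) → zone 33.
Hemisphere: N (φ ≥ 0).
Central meridian λ₀ = 6×33 − 183 = 15°.
EPSG code: 32633.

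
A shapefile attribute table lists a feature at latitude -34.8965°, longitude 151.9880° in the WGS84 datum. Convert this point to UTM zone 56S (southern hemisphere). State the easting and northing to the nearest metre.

Zone 56 central meridian λ₀ = 6×56 − 183 = 153°; Δλ = -1.0120°.
Transverse Mercator on WGS84 with k₀ = 0.9996 gives E = 407535.521 m, N = 6137967.399 m.

E 407536 m, N 6137967 m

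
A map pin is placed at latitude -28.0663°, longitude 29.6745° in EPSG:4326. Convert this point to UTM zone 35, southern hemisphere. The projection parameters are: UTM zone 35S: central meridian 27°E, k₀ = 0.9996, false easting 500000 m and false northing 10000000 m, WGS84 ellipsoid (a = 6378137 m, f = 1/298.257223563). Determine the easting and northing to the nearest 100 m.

E 762900 m, N 6892600 m

Zone 35 central meridian λ₀ = 6×35 − 183 = 27°; Δλ = +2.6745°.
Transverse Mercator on WGS84 with k₀ = 0.9996 gives E = 762856.039 m, N = 6892565.417 m.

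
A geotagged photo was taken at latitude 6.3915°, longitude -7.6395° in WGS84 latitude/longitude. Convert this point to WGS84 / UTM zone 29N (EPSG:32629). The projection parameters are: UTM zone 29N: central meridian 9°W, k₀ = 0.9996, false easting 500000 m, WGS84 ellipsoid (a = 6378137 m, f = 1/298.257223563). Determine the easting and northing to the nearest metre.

E 650469 m, N 706681 m

Zone 29 central meridian λ₀ = 6×29 − 183 = -9°; Δλ = +1.3605°.
Transverse Mercator on WGS84 with k₀ = 0.9996 gives E = 650468.741 m, N = 706681.043 m.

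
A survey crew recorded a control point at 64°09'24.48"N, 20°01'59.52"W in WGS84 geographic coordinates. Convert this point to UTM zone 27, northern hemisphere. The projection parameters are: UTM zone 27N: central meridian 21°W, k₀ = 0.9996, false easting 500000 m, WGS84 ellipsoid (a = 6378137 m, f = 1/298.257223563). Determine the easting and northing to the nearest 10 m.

Zone 27 central meridian λ₀ = 6×27 − 183 = -21°; Δλ = +0.9668°.
Transverse Mercator on WGS84 with k₀ = 0.9996 gives E = 547021.731 m, N = 7114844.063 m.

E 547020 m, N 7114840 m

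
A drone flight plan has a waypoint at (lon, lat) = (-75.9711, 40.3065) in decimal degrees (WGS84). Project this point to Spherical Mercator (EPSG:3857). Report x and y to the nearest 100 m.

Web Mercator is spherical with R = a = 6378137 m.
x = R·λ = 6378137 × -1.325945831 = -8457064.167 m.
y = R·ln tan(π/4 + φ/2) = 6378137 × 0.769908596 = 4910582.501 m.

x -8457100 m, y 4910600 m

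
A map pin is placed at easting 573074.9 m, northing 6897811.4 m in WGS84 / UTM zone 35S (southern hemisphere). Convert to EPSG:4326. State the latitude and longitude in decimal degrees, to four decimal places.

lat -28.0430°, lon 27.7435°

Zone 35S: λ₀ = 27°, k₀ = 0.9996, false easting 500000 m, false northing 10000000 m.
Meridian distance M = (N − FN)/k₀ = -3103430.0 m.
Inverse transverse Mercator on WGS84 gives φ = -28.04299975°, λ = 27.74349990°.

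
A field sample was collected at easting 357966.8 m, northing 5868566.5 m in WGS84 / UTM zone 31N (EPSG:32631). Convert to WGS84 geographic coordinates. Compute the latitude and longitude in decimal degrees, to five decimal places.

lat 52.94790°, lon 0.88600°

Zone 31N: λ₀ = 3°, k₀ = 0.9996, false easting 500000 m.
Meridian distance M = (N − FN)/k₀ = 5870914.9 m.
Inverse transverse Mercator on WGS84 gives φ = 52.94790040°, λ = 0.88600059°.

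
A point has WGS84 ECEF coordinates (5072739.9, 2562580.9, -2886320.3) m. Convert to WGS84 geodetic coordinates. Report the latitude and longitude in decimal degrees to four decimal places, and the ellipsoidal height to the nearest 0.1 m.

lat -27.0800°, lon 26.8014°, h 459.8 m

λ = atan2(Y, X) = 26.80140011°; p = √(X²+Y²) = 5683265.9 m.
Bowring's method on WGS84 (a = 6378137 m, b = 6356752.314 m) gives φ = -27.08000030°, h = 459.826 m.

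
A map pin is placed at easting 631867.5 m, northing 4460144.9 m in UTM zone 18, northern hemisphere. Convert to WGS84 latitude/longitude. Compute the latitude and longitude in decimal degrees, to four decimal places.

lat 40.2814°, lon -73.4488°

Zone 18N: λ₀ = -75°, k₀ = 0.9996, false easting 500000 m.
Meridian distance M = (N − FN)/k₀ = 4461929.7 m.
Inverse transverse Mercator on WGS84 gives φ = 40.28140002°, λ = -73.44880015°.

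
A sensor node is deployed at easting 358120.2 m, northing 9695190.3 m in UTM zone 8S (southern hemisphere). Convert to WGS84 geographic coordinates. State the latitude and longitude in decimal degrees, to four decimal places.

Zone 8S: λ₀ = -135°, k₀ = 0.9996, false easting 500000 m, false northing 10000000 m.
Meridian distance M = (N − FN)/k₀ = -304931.7 m.
Inverse transverse Mercator on WGS84 gives φ = -2.75699979°, λ = -136.27639979°.

lat -2.7570°, lon -136.2764°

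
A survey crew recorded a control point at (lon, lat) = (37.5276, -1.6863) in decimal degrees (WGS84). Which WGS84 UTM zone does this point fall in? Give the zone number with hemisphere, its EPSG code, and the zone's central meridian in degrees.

UTM zone = ⌊(λ + 180)/6⌋ + 1; 37.5276° ∈ [36°, 42°) → zone 37.
Hemisphere: S (φ < 0).
Central meridian λ₀ = 6×37 − 183 = 39°.
EPSG code: 32737.

Zone 37S (EPSG:32737), central meridian 39°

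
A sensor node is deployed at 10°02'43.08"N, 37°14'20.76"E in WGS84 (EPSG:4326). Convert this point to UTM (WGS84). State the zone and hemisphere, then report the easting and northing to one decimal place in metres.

Longitude 37.2391° lies in the 6° band [36°, 42°), giving zone 37; latitude is north of the equator, so 37N.
Zone 37 central meridian λ₀ = 6×37 − 183 = 39°; Δλ = -1.7609°.
Transverse Mercator on WGS84 with k₀ = 0.9996 gives E = 307011.332 m, N = 1110938.429 m.

Zone 37N: E 307011.3 m, N 1110938.4 m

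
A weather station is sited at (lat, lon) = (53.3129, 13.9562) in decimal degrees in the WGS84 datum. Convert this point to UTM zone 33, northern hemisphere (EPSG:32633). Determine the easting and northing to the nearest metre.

E 430459 m, N 5907587 m

Zone 33 central meridian λ₀ = 6×33 − 183 = 15°; Δλ = -1.0438°.
Transverse Mercator on WGS84 with k₀ = 0.9996 gives E = 430458.771 m, N = 5907586.981 m.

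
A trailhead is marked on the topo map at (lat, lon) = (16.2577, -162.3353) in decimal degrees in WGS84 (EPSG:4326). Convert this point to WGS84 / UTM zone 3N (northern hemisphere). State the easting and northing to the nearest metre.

Zone 3 central meridian λ₀ = 6×3 − 183 = -165°; Δλ = +2.6647°.
Transverse Mercator on WGS84 with k₀ = 0.9996 gives E = 784819.330 m, N = 1799296.227 m.

E 784819 m, N 1799296 m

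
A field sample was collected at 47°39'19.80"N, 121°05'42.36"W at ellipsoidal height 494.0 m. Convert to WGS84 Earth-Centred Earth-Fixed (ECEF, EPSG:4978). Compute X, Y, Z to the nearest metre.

WGS84: a = 6378137 m, e² = 0.006694380; N(φ) = a/√(1−e²sin²φ) = 6389831.546 m.
X = (N+h)·cosφ·cosλ = -2223070.826 m; Y = (N+h)·cosφ·sinλ = -3685939.297 m; Z = (N(1−e²)+h)·sinφ = 4691525.709 m.

X -2223071 m, Y -3685939 m, Z 4691526 m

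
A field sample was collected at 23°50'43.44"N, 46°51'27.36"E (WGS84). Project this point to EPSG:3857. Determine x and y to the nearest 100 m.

x 5216200 m, y 2734600 m

Web Mercator is spherical with R = a = 6378137 m.
x = R·λ = 6378137 × 0.817819400 = 5216164.172 m.
y = R·ln tan(π/4 + φ/2) = 6378137 × 0.428742862 = 2734580.710 m.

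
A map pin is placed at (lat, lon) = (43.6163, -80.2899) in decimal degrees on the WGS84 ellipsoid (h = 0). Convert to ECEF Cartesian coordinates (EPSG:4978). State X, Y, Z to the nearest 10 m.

WGS84: a = 6378137 m, e² = 0.006694380; N(φ) = a/√(1−e²sin²φ) = 6388320.378 m.
X = (N+h)·cosφ·cosλ = 780065.035 m; Y = (N+h)·cosφ·sinλ = -4558729.628 m; Z = (N(1−e²)+h)·sinφ = 4377325.548 m.

X 780070 m, Y -4558730 m, Z 4377330 m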